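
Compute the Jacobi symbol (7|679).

0

Reciprocity: 7 ≡ 3 and 679 ≡ 3 (mod 4), so (7/679) = −(679/7).
Reduce top mod 7: now compute (0/7).
Top reduces to 0: gcd > 1, so the symbol is 0.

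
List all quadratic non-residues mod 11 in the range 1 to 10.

2, 6, 7, 8, 10

Square k = 1,…,5 (k and 11−k give the same square):
1²=1, 2²=4, 3²=9, 4²≡5, 5²≡3 (mod 11).
The residues are {1, 3, 4, 5, 9}; the non-residues are the remaining 5 nonzero classes.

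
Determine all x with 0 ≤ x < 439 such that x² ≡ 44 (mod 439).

191, 248

Since 439 ≡ 3 (mod 4), a square root of 44 is 44^((439+1)/4) = 44^110 mod 439.
Repeated squaring: 44^2≡180, 44^4≡353, 44^8≡372, 44^16≡99, 44^32≡143, 44^64≡255 (mod 439).
44^110 = 44^(64+32+8+4+2) ≡ 191 (mod 439).
Check: 191² = 36481 ≡ 44 (mod 439). The two roots are 191 and 248.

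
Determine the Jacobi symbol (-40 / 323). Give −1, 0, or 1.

First reduce: -40 ≡ 283 (mod 323).
Reciprocity: 283 ≡ 3 and 323 ≡ 3 (mod 4), so (283/323) = −(323/283).
Reduce top mod 283: now compute (40/283).
Pull out 2^3: since 283 ≡ 3 (mod 8), (2/283) = -1, so (2/283)^3 = -1.
Reciprocity: 5 ≡ 1 and 283 ≡ 3 (mod 4), so (5/283) = +(283/5).
Reduce top mod 5: now compute (3/5).
Reciprocity: 3 ≡ 3 and 5 ≡ 1 (mod 4), so (3/5) = +(5/3).
Reduce top mod 3: now compute (2/3).
Pull out 2: since 3 ≡ 3 (mod 8), (2/3) = -1.
Reached (1/3) = 1. Collecting the sign flips along the way, the symbol is -1.

-1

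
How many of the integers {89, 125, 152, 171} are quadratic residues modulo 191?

1

(89/191) = -1 → non-residue.
(125/191) = +1 → QR.
(152/191) = -1 → non-residue.
(171/191) = -1 → non-residue.
Total quadratic residues among the 4: 1.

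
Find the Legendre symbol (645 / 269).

Euler's criterion: (645/269) ≡ 107^134 (mod 269).
107^2 ≡ 151 (mod 269)
107^4 ≡ 205 (mod 269)
107^8 ≡ 61 (mod 269)
107^16 ≡ 224 (mod 269)
107^32 ≡ 142 (mod 269)
107^64 ≡ 258 (mod 269)
107^128 ≡ 121 (mod 269)
107^134 = 107^(128+4+2) ≡ 268 (mod 269).
Result is 268 ≡ −1, so (645/269) = −1.

-1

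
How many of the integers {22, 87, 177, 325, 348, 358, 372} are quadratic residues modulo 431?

5

(22/431) = +1 → QR.
(87/431) = +1 → QR.
(177/431) = +1 → QR.
(325/431) = -1 → non-residue.
(348/431) = +1 → QR.
(358/431) = +1 → QR.
(372/431) = -1 → non-residue.
Total quadratic residues among the 7: 5.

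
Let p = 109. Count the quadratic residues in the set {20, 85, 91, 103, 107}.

1

(20/109) = +1 → QR.
(85/109) = -1 → non-residue.
(91/109) = -1 → non-residue.
(103/109) = -1 → non-residue.
(107/109) = -1 → non-residue.
Total quadratic residues among the 5: 1.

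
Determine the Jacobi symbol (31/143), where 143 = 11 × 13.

Reciprocity: 31 ≡ 3 and 143 ≡ 3 (mod 4), so (31/143) = −(143/31).
Reduce top mod 31: now compute (19/31).
Reciprocity: 19 ≡ 3 and 31 ≡ 3 (mod 4), so (19/31) = −(31/19).
Reduce top mod 19: now compute (12/19).
Pull out 2^2: since 19 ≡ 3 (mod 8), (2/19) = -1, so (2/19)^2 = +1.
Reciprocity: 3 ≡ 3 and 19 ≡ 3 (mod 4), so (3/19) = −(19/3).
Reduce top mod 3: now compute (1/3).
Reached (1/3) = 1. Collecting the sign flips along the way, the symbol is -1.

-1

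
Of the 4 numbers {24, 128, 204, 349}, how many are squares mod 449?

(24/449) = -1 → non-residue.
(128/449) = +1 → QR.
(204/449) = +1 → QR.
(349/449) = +1 → QR.
Total quadratic residues among the 4: 3.

3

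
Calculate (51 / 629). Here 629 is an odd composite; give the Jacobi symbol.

0

Reciprocity: 51 ≡ 3 and 629 ≡ 1 (mod 4), so (51/629) = +(629/51).
Reduce top mod 51: now compute (17/51).
Reciprocity: 17 ≡ 1 and 51 ≡ 3 (mod 4), so (17/51) = +(51/17).
Reduce top mod 17: now compute (0/17).
Top reduces to 0: gcd > 1, so the symbol is 0.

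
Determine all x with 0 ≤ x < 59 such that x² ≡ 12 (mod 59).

Since 59 ≡ 3 (mod 4), a square root of 12 is 12^((59+1)/4) = 12^15 mod 59.
Repeated squaring: 12^2≡26, 12^4≡27, 12^8≡21 (mod 59).
12^15 = 12^(8+4+2+1) ≡ 22 (mod 59).
Check: 22² = 484 ≡ 12 (mod 59). The two roots are 22 and 37.

22, 37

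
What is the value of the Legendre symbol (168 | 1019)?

Euler's criterion: (168/1019) ≡ 168^509 (mod 1019).
168^2 ≡ 711 (mod 1019)
168^4 ≡ 97 (mod 1019)
168^8 ≡ 238 (mod 1019)
168^16 ≡ 599 (mod 1019)
168^32 ≡ 113 (mod 1019)
168^64 ≡ 541 (mod 1019)
168^128 ≡ 228 (mod 1019)
168^256 ≡ 15 (mod 1019)
168^509 = 168^(256+128+64+32+16+8+4+1) ≡ 1 (mod 1019).
Result is 1, so (168/1019) = 1.

1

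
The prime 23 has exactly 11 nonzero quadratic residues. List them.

Square k = 1,…,11 (k and 23−k give the same square):
1²=1, 2²=4, 3²=9, 4²=16, 5²≡2, 6²≡13, 7²≡3, 8²≡18, 9²≡12, 10²≡8, 11²≡6 (mod 23).
So the quadratic residues mod 23 are {1, 2, 3, 4, 6, 8, 9, 12, 13, 16, 18}.

1, 2, 3, 4, 6, 8, 9, 12, 13, 16, 18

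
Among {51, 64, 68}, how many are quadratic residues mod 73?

1

(51/73) = -1 → non-residue.
(64/73) = +1 → QR.
(68/73) = -1 → non-residue.
Total quadratic residues among the 3: 1.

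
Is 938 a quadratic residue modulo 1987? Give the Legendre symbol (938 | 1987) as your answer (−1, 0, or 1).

-1

Pull out 2: since 1987 ≡ 3 (mod 8), (2/1987) = -1.
Reciprocity: 469 ≡ 1 and 1987 ≡ 3 (mod 4), so (469/1987) = +(1987/469).
Reduce top mod 469: now compute (111/469).
Reciprocity: 111 ≡ 3 and 469 ≡ 1 (mod 4), so (111/469) = +(469/111).
Reduce top mod 111: now compute (25/111).
Reciprocity: 25 ≡ 1 and 111 ≡ 3 (mod 4), so (25/111) = +(111/25).
Reduce top mod 25: now compute (11/25).
Reciprocity: 11 ≡ 3 and 25 ≡ 1 (mod 4), so (11/25) = +(25/11).
Reduce top mod 11: now compute (3/11).
Reciprocity: 3 ≡ 3 and 11 ≡ 3 (mod 4), so (3/11) = −(11/3).
Reduce top mod 3: now compute (2/3).
Pull out 2: since 3 ≡ 3 (mod 8), (2/3) = -1.
Reached (1/3) = 1. Collecting the sign flips along the way, the symbol is -1.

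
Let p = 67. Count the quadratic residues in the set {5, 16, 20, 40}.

(5/67) = -1 → non-residue.
(16/67) = +1 → QR.
(20/67) = -1 → non-residue.
(40/67) = +1 → QR.
Total quadratic residues among the 4: 2.

2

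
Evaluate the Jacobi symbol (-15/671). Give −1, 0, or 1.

-1

First reduce: -15 ≡ 656 (mod 671).
Pull out 2^4: since 671 ≡ 7 (mod 8), (2/671) = +1, so (2/671)^4 = +1.
Reciprocity: 41 ≡ 1 and 671 ≡ 3 (mod 4), so (41/671) = +(671/41).
Reduce top mod 41: now compute (15/41).
Reciprocity: 15 ≡ 3 and 41 ≡ 1 (mod 4), so (15/41) = +(41/15).
Reduce top mod 15: now compute (11/15).
Reciprocity: 11 ≡ 3 and 15 ≡ 3 (mod 4), so (11/15) = −(15/11).
Reduce top mod 11: now compute (4/11).
Pull out 2^2: since 11 ≡ 3 (mod 8), (2/11) = -1, so (2/11)^2 = +1.
Reached (1/11) = 1. Collecting the sign flips along the way, the symbol is -1.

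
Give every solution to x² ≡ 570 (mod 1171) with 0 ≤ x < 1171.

Since 1171 ≡ 3 (mod 4), a square root of 570 is 570^((1171+1)/4) = 570^293 mod 1171.
Repeated squaring: 570^2≡533, 570^4≡707, 570^8≡1003, 570^16≡120, 570^32≡348, 570^64≡491, 570^128≡1026, 570^256≡1118 (mod 1171).
570^293 = 570^(256+32+4+1) ≡ 461 (mod 1171).
Check: 461² = 212521 ≡ 570 (mod 1171). The two roots are 461 and 710.

461, 710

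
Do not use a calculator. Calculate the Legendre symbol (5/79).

Reciprocity: 5 ≡ 1 and 79 ≡ 3 (mod 4), so (5/79) = +(79/5).
Reduce top mod 5: now compute (4/5).
Pull out 2^2: since 5 ≡ 5 (mod 8), (2/5) = -1, so (2/5)^2 = +1.
Reached (1/5) = 1. Collecting the sign flips along the way, the symbol is +1.

1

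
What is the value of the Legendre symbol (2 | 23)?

Pull out 2: since 23 ≡ 7 (mod 8), (2/23) = +1.
Reached (1/23) = 1. Collecting the sign flips along the way, the symbol is +1.

1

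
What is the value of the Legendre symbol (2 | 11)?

-1

Pull out 2: since 11 ≡ 3 (mod 8), (2/11) = -1.
Reached (1/11) = 1. Collecting the sign flips along the way, the symbol is -1.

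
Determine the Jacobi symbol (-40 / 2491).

1

First reduce: -40 ≡ 2451 (mod 2491).
Reciprocity: 2451 ≡ 3 and 2491 ≡ 3 (mod 4), so (2451/2491) = −(2491/2451).
Reduce top mod 2451: now compute (40/2451).
Pull out 2^3: since 2451 ≡ 3 (mod 8), (2/2451) = -1, so (2/2451)^3 = -1.
Reciprocity: 5 ≡ 1 and 2451 ≡ 3 (mod 4), so (5/2451) = +(2451/5).
Reduce top mod 5: now compute (1/5).
Reached (1/5) = 1. Collecting the sign flips along the way, the symbol is +1.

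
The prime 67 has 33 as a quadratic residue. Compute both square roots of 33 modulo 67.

10, 57

Since 67 ≡ 3 (mod 4), a square root of 33 is 33^((67+1)/4) = 33^17 mod 67.
Repeated squaring: 33^2≡17, 33^4≡21, 33^8≡39, 33^16≡47 (mod 67).
33^17 = 33^(16+1) ≡ 10 (mod 67).
Check: 10² = 100 ≡ 33 (mod 67). The two roots are 10 and 57.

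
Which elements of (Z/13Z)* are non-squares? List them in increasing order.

2, 5, 6, 7, 8, 11

Square k = 1,…,6 (k and 13−k give the same square):
1²=1, 2²=4, 3²=9, 4²≡3, 5²≡12, 6²≡10 (mod 13).
The residues are {1, 3, 4, 9, 10, 12}; the non-residues are the remaining 6 nonzero classes.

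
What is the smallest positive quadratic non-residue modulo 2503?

3

(2/2503) = +1, so 2 is a residue.
(3/2503) = −1, so 3 is the smallest positive non-residue mod 2503.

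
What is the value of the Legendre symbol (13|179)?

1

Reciprocity: 13 ≡ 1 and 179 ≡ 3 (mod 4), so (13/179) = +(179/13).
Reduce top mod 13: now compute (10/13).
Pull out 2: since 13 ≡ 5 (mod 8), (2/13) = -1.
Reciprocity: 5 ≡ 1 and 13 ≡ 1 (mod 4), so (5/13) = +(13/5).
Reduce top mod 5: now compute (3/5).
Reciprocity: 3 ≡ 3 and 5 ≡ 1 (mod 4), so (3/5) = +(5/3).
Reduce top mod 3: now compute (2/3).
Pull out 2: since 3 ≡ 3 (mod 8), (2/3) = -1.
Reached (1/3) = 1. Collecting the sign flips along the way, the symbol is +1.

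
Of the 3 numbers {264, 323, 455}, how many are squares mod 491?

0

(264/491) = -1 → non-residue.
(323/491) = -1 → non-residue.
(455/491) = -1 → non-residue.
Total quadratic residues among the 3: 0.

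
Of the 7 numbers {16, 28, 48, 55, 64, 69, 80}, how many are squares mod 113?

4

(16/113) = +1 → QR.
(28/113) = +1 → QR.
(48/113) = -1 → non-residue.
(55/113) = -1 → non-residue.
(64/113) = +1 → QR.
(69/113) = +1 → QR.
(80/113) = -1 → non-residue.
Total quadratic residues among the 7: 4.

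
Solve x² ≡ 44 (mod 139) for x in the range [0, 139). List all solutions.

34, 105

Since 139 ≡ 3 (mod 4), a square root of 44 is 44^((139+1)/4) = 44^35 mod 139.
Repeated squaring: 44^2≡129, 44^4≡100, 44^8≡131, 44^16≡64, 44^32≡65 (mod 139).
44^35 = 44^(32+2+1) ≡ 34 (mod 139).
Check: 34² = 1156 ≡ 44 (mod 139). The two roots are 34 and 105.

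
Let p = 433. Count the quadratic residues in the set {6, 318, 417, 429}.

(6/433) = +1 → QR.
(318/433) = +1 → QR.
(417/433) = +1 → QR.
(429/433) = +1 → QR.
Total quadratic residues among the 4: 4.

4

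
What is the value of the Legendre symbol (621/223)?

1

First reduce: 621 ≡ 175 (mod 223).
Reciprocity: 175 ≡ 3 and 223 ≡ 3 (mod 4), so (175/223) = −(223/175).
Reduce top mod 175: now compute (48/175).
Pull out 2^4: since 175 ≡ 7 (mod 8), (2/175) = +1, so (2/175)^4 = +1.
Reciprocity: 3 ≡ 3 and 175 ≡ 3 (mod 4), so (3/175) = −(175/3).
Reduce top mod 3: now compute (1/3).
Reached (1/3) = 1. Collecting the sign flips along the way, the symbol is +1.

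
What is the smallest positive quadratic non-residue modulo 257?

(2/257) = +1, so 2 is a residue.
(3/257) = −1, so 3 is the smallest positive non-residue mod 257.

3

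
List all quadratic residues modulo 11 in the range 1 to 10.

Square k = 1,…,5 (k and 11−k give the same square):
1²=1, 2²=4, 3²=9, 4²≡5, 5²≡3 (mod 11).
So the quadratic residues mod 11 are {1, 3, 4, 5, 9}.

1,3,4,5,9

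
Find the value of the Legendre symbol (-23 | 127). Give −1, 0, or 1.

First reduce: -23 ≡ 104 (mod 127).
Pull out 2^3: since 127 ≡ 7 (mod 8), (2/127) = +1, so (2/127)^3 = +1.
Reciprocity: 13 ≡ 1 and 127 ≡ 3 (mod 4), so (13/127) = +(127/13).
Reduce top mod 13: now compute (10/13).
Pull out 2: since 13 ≡ 5 (mod 8), (2/13) = -1.
Reciprocity: 5 ≡ 1 and 13 ≡ 1 (mod 4), so (5/13) = +(13/5).
Reduce top mod 5: now compute (3/5).
Reciprocity: 3 ≡ 3 and 5 ≡ 1 (mod 4), so (3/5) = +(5/3).
Reduce top mod 3: now compute (2/3).
Pull out 2: since 3 ≡ 3 (mod 8), (2/3) = -1.
Reached (1/3) = 1. Collecting the sign flips along the way, the symbol is +1.

1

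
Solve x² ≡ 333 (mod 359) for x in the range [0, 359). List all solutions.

Since 359 ≡ 3 (mod 4), a square root of 333 is 333^((359+1)/4) = 333^90 mod 359.
Repeated squaring: 333^2≡317, 333^4≡328, 333^8≡243, 333^16≡173, 333^32≡132, 333^64≡192 (mod 359).
333^90 = 333^(64+16+8+2) ≡ 127 (mod 359).
Check: 127² = 16129 ≡ 333 (mod 359). The two roots are 127 and 232.

127, 232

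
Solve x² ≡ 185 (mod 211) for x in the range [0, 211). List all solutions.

94, 117

Since 211 ≡ 3 (mod 4), a square root of 185 is 185^((211+1)/4) = 185^53 mod 211.
Repeated squaring: 185^2≡43, 185^4≡161, 185^8≡179, 185^16≡180, 185^32≡117 (mod 211).
185^53 = 185^(32+16+4+1) ≡ 117 (mod 211).
Check: 117² = 13689 ≡ 185 (mod 211). The two roots are 94 and 117.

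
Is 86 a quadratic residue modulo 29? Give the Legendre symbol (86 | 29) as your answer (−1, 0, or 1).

1

Euler's criterion: (86/29) ≡ 28^14 (mod 29).
28^2 ≡ 1 (mod 29)
28^4 ≡ 1 (mod 29)
28^8 ≡ 1 (mod 29)
28^14 = 28^(8+4+2) ≡ 1 (mod 29).
Result is 1, so (86/29) = 1.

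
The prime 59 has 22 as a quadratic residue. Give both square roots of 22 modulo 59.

9, 50

Since 59 ≡ 3 (mod 4), a square root of 22 is 22^((59+1)/4) = 22^15 mod 59.
Repeated squaring: 22^2≡12, 22^4≡26, 22^8≡27 (mod 59).
22^15 = 22^(8+4+2+1) ≡ 9 (mod 59).
Check: 9² = 81 ≡ 22 (mod 59). The two roots are 9 and 50.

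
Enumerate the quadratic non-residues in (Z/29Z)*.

2, 3, 8, 10, 11, 12, 14, 15, 17, 18, 19, 21, 26, 27

Square k = 1,…,14 (k and 29−k give the same square):
1²=1, 2²=4, 3²=9, 4²=16, 5²=25, 6²≡7, 7²≡20, 8²≡6, 9²≡23, 10²≡13, 11²≡5, 12²≡28, 13²≡24, 14²≡22 (mod 29).
The residues are {1, 4, 5, 6, 7, 9, 13, 16, 20, 22, 23, 24, 25, 28}; the non-residues are the remaining 14 nonzero classes.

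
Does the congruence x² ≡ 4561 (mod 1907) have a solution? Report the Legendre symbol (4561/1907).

First reduce: 4561 ≡ 747 (mod 1907).
Reciprocity: 747 ≡ 3 and 1907 ≡ 3 (mod 4), so (747/1907) = −(1907/747).
Reduce top mod 747: now compute (413/747).
Reciprocity: 413 ≡ 1 and 747 ≡ 3 (mod 4), so (413/747) = +(747/413).
Reduce top mod 413: now compute (334/413).
Pull out 2: since 413 ≡ 5 (mod 8), (2/413) = -1.
Reciprocity: 167 ≡ 3 and 413 ≡ 1 (mod 4), so (167/413) = +(413/167).
Reduce top mod 167: now compute (79/167).
Reciprocity: 79 ≡ 3 and 167 ≡ 3 (mod 4), so (79/167) = −(167/79).
Reduce top mod 79: now compute (9/79).
Reciprocity: 9 ≡ 1 and 79 ≡ 3 (mod 4), so (9/79) = +(79/9).
Reduce top mod 9: now compute (7/9).
Reciprocity: 7 ≡ 3 and 9 ≡ 1 (mod 4), so (7/9) = +(9/7).
Reduce top mod 7: now compute (2/7).
Pull out 2: since 7 ≡ 7 (mod 8), (2/7) = +1.
Reached (1/7) = 1. Collecting the sign flips along the way, the symbol is -1.

-1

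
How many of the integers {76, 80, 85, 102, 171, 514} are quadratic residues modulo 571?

(76/571) = -1 → non-residue.
(80/571) = +1 → QR.
(85/571) = -1 → non-residue.
(102/571) = -1 → non-residue.
(171/571) = -1 → non-residue.
(514/571) = -1 → non-residue.
Total quadratic residues among the 6: 1.

1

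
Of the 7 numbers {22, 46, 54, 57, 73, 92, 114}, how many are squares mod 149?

(22/149) = +1 → QR.
(46/149) = +1 → QR.
(54/149) = +1 → QR.
(57/149) = -1 → non-residue.
(73/149) = +1 → QR.
(92/149) = -1 → non-residue.
(114/149) = +1 → QR.
Total quadratic residues among the 7: 5.

5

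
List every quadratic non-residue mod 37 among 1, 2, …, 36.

2, 5, 6, 8, 13, 14, 15, 17, 18, 19, 20, 22, 23, 24, 29, 31, 32, 35

Square k = 1,…,18 (k and 37−k give the same square):
1²=1, 2²=4, 3²=9, 4²=16, 5²=25, 6²=36, 7²≡12, 8²≡27, 9²≡7, 10²≡26, 11²≡10, 12²≡33, 13²≡21, 14²≡11, 15²≡3, 16²≡34, 17²≡30, 18²≡28 (mod 37).
The residues are {1, 3, 4, 7, 9, 10, 11, 12, 16, 21, 25, 26, 27, 28, 30, 33, 34, 36}; the non-residues are the remaining 18 nonzero classes.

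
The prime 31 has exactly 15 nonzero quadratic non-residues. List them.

3 6 11 12 13 15 17 21 22 23 24 26 27 29 30

Square k = 1,…,15 (k and 31−k give the same square):
1²=1, 2²=4, 3²=9, 4²=16, 5²=25, 6²≡5, 7²≡18, 8²≡2, 9²≡19, 10²≡7, 11²≡28, 12²≡20, 13²≡14, 14²≡10, 15²≡8 (mod 31).
The residues are {1, 2, 4, 5, 7, 8, 9, 10, 14, 16, 18, 19, 20, 25, 28}; the non-residues are the remaining 15 nonzero classes.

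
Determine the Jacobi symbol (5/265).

0

Reciprocity: 5 ≡ 1 and 265 ≡ 1 (mod 4), so (5/265) = +(265/5).
Reduce top mod 5: now compute (0/5).
Top reduces to 0: gcd > 1, so the symbol is 0.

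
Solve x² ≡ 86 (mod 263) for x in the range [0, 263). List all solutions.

127, 136

Since 263 ≡ 3 (mod 4), a square root of 86 is 86^((263+1)/4) = 86^66 mod 263.
Repeated squaring: 86^2≡32, 86^4≡235, 86^8≡258, 86^16≡25, 86^32≡99, 86^64≡70 (mod 263).
86^66 = 86^(64+2) ≡ 136 (mod 263).
Check: 136² = 18496 ≡ 86 (mod 263). The two roots are 127 and 136.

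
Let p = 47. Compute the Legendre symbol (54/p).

1

Euler's criterion: (54/47) ≡ 7^23 (mod 47).
7^2 ≡ 2 (mod 47)
7^4 ≡ 4 (mod 47)
7^8 ≡ 16 (mod 47)
7^16 ≡ 21 (mod 47)
7^23 = 7^(16+4+2+1) ≡ 1 (mod 47).
Result is 1, so (54/47) = 1.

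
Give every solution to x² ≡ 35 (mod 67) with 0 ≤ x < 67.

Since 67 ≡ 3 (mod 4), a square root of 35 is 35^((67+1)/4) = 35^17 mod 67.
Repeated squaring: 35^2≡19, 35^4≡26, 35^8≡6, 35^16≡36 (mod 67).
35^17 = 35^(16+1) ≡ 54 (mod 67).
Check: 54² = 2916 ≡ 35 (mod 67). The two roots are 13 and 54.

13, 54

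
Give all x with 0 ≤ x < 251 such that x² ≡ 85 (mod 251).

33, 218

Since 251 ≡ 3 (mod 4), a square root of 85 is 85^((251+1)/4) = 85^63 mod 251.
Repeated squaring: 85^2≡197, 85^4≡155, 85^8≡180, 85^16≡21, 85^32≡190 (mod 251).
85^63 = 85^(32+16+8+4+2+1) ≡ 218 (mod 251).
Check: 218² = 47524 ≡ 85 (mod 251). The two roots are 33 and 218.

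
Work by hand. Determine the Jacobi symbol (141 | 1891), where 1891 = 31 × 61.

Reciprocity: 141 ≡ 1 and 1891 ≡ 3 (mod 4), so (141/1891) = +(1891/141).
Reduce top mod 141: now compute (58/141).
Pull out 2: since 141 ≡ 5 (mod 8), (2/141) = -1.
Reciprocity: 29 ≡ 1 and 141 ≡ 1 (mod 4), so (29/141) = +(141/29).
Reduce top mod 29: now compute (25/29).
Reciprocity: 25 ≡ 1 and 29 ≡ 1 (mod 4), so (25/29) = +(29/25).
Reduce top mod 25: now compute (4/25).
Pull out 2^2: since 25 ≡ 1 (mod 8), (2/25) = +1, so (2/25)^2 = +1.
Reached (1/25) = 1. Collecting the sign flips along the way, the symbol is -1.

-1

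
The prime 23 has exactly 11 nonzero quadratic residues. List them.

1, 2, 3, 4, 6, 8, 9, 12, 13, 16, 18

Square k = 1,…,11 (k and 23−k give the same square):
1²=1, 2²=4, 3²=9, 4²=16, 5²≡2, 6²≡13, 7²≡3, 8²≡18, 9²≡12, 10²≡8, 11²≡6 (mod 23).
So the quadratic residues mod 23 are {1, 2, 3, 4, 6, 8, 9, 12, 13, 16, 18}.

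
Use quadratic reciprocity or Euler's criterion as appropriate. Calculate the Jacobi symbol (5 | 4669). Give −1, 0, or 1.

1

Reciprocity: 5 ≡ 1 and 4669 ≡ 1 (mod 4), so (5/4669) = +(4669/5).
Reduce top mod 5: now compute (4/5).
Pull out 2^2: since 5 ≡ 5 (mod 8), (2/5) = -1, so (2/5)^2 = +1.
Reached (1/5) = 1. Collecting the sign flips along the way, the symbol is +1.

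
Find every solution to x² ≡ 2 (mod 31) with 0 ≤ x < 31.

Since 31 ≡ 3 (mod 4), a square root of 2 is 2^((31+1)/4) = 2^8 mod 31.
Repeated squaring: 2^2≡4, 2^4≡16, 2^8≡8 (mod 31).
2^8 = 2^(8) ≡ 8 (mod 31).
Check: 8² = 64 ≡ 2 (mod 31). The two roots are 8 and 23.

8, 23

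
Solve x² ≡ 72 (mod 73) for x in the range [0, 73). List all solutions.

73 ≡ 1 (mod 4), so we find a root by search.
Trying successive values, 27² = 729 ≡ 72 (mod 73). The other root is 73 − 27 = 46.

27, 46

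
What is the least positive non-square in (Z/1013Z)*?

(2/1013) = −1, so 2 is the smallest positive non-residue mod 1013.

2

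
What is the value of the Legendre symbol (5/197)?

Reciprocity: 5 ≡ 1 and 197 ≡ 1 (mod 4), so (5/197) = +(197/5).
Reduce top mod 5: now compute (2/5).
Pull out 2: since 5 ≡ 5 (mod 8), (2/5) = -1.
Reached (1/5) = 1. Collecting the sign flips along the way, the symbol is -1.

-1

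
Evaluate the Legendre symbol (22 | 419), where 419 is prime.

1

Pull out 2: since 419 ≡ 3 (mod 8), (2/419) = -1.
Reciprocity: 11 ≡ 3 and 419 ≡ 3 (mod 4), so (11/419) = −(419/11).
Reduce top mod 11: now compute (1/11).
Reached (1/11) = 1. Collecting the sign flips along the way, the symbol is +1.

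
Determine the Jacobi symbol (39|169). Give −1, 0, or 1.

0

Reciprocity: 39 ≡ 3 and 169 ≡ 1 (mod 4), so (39/169) = +(169/39).
Reduce top mod 39: now compute (13/39).
Reciprocity: 13 ≡ 1 and 39 ≡ 3 (mod 4), so (13/39) = +(39/13).
Reduce top mod 13: now compute (0/13).
Top reduces to 0: gcd > 1, so the symbol is 0.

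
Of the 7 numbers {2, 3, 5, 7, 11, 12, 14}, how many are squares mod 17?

1

(2/17) = +1 → QR.
(3/17) = -1 → non-residue.
(5/17) = -1 → non-residue.
(7/17) = -1 → non-residue.
(11/17) = -1 → non-residue.
(12/17) = -1 → non-residue.
(14/17) = -1 → non-residue.
Total quadratic residues among the 7: 1.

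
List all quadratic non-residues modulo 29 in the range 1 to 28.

2, 3, 8, 10, 11, 12, 14, 15, 17, 18, 19, 21, 26, 27

Square k = 1,…,14 (k and 29−k give the same square):
1²=1, 2²=4, 3²=9, 4²=16, 5²=25, 6²≡7, 7²≡20, 8²≡6, 9²≡23, 10²≡13, 11²≡5, 12²≡28, 13²≡24, 14²≡22 (mod 29).
The residues are {1, 4, 5, 6, 7, 9, 13, 16, 20, 22, 23, 24, 25, 28}; the non-residues are the remaining 14 nonzero classes.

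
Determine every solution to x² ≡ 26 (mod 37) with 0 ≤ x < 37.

37 ≡ 1 (mod 4), so we find a root by search.
Trying successive values, 10² = 100 ≡ 26 (mod 37). The other root is 37 − 10 = 27.

10, 27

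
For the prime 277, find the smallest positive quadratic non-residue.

2

(2/277) = −1, so 2 is the smallest positive non-residue mod 277.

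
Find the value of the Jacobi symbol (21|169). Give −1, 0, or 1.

1

Reciprocity: 21 ≡ 1 and 169 ≡ 1 (mod 4), so (21/169) = +(169/21).
Reduce top mod 21: now compute (1/21).
Reached (1/21) = 1. Collecting the sign flips along the way, the symbol is +1.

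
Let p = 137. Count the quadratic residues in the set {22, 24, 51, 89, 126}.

(22/137) = +1 → QR.
(24/137) = -1 → non-residue.
(51/137) = -1 → non-residue.
(89/137) = -1 → non-residue.
(126/137) = +1 → QR.
Total quadratic residues among the 5: 2.

2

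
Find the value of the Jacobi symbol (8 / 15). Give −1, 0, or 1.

1

Pull out 2^3: since 15 ≡ 7 (mod 8), (2/15) = +1, so (2/15)^3 = +1.
Reached (1/15) = 1. Collecting the sign flips along the way, the symbol is +1.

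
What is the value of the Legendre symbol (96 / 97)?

Pull out 2^5: since 97 ≡ 1 (mod 8), (2/97) = +1, so (2/97)^5 = +1.
Reciprocity: 3 ≡ 3 and 97 ≡ 1 (mod 4), so (3/97) = +(97/3).
Reduce top mod 3: now compute (1/3).
Reached (1/3) = 1. Collecting the sign flips along the way, the symbol is +1.

1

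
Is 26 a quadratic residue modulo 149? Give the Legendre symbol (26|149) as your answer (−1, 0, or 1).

Euler's criterion: (26/149) ≡ 26^74 (mod 149).
26^2 ≡ 80 (mod 149)
26^4 ≡ 142 (mod 149)
26^8 ≡ 49 (mod 149)
26^16 ≡ 17 (mod 149)
26^32 ≡ 140 (mod 149)
26^64 ≡ 81 (mod 149)
26^74 = 26^(64+8+2) ≡ 1 (mod 149).
Result is 1, so (26/149) = 1.

1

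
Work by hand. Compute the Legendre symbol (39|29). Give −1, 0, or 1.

Euler's criterion: (39/29) ≡ 10^14 (mod 29).
10^2 ≡ 13 (mod 29)
10^4 ≡ 24 (mod 29)
10^8 ≡ 25 (mod 29)
10^14 = 10^(8+4+2) ≡ 28 (mod 29).
Result is 28 ≡ −1, so (39/29) = −1.

-1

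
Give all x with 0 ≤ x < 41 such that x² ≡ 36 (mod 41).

6, 35

41 ≡ 1 (mod 4), so we find a root by search.
Trying successive values, 6² = 36 ≡ 36 (mod 41). The other root is 41 − 6 = 35.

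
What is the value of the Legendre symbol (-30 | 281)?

-1

First reduce: -30 ≡ 251 (mod 281).
Reciprocity: 251 ≡ 3 and 281 ≡ 1 (mod 4), so (251/281) = +(281/251).
Reduce top mod 251: now compute (30/251).
Pull out 2: since 251 ≡ 3 (mod 8), (2/251) = -1.
Reciprocity: 15 ≡ 3 and 251 ≡ 3 (mod 4), so (15/251) = −(251/15).
Reduce top mod 15: now compute (11/15).
Reciprocity: 11 ≡ 3 and 15 ≡ 3 (mod 4), so (11/15) = −(15/11).
Reduce top mod 11: now compute (4/11).
Pull out 2^2: since 11 ≡ 3 (mod 8), (2/11) = -1, so (2/11)^2 = +1.
Reached (1/11) = 1. Collecting the sign flips along the way, the symbol is -1.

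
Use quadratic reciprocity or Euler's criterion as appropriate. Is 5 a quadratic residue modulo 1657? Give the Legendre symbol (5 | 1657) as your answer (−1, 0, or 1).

-1

Reciprocity: 5 ≡ 1 and 1657 ≡ 1 (mod 4), so (5/1657) = +(1657/5).
Reduce top mod 5: now compute (2/5).
Pull out 2: since 5 ≡ 5 (mod 8), (2/5) = -1.
Reached (1/5) = 1. Collecting the sign flips along the way, the symbol is -1.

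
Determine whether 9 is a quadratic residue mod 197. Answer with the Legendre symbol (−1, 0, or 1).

Euler's criterion: (9/197) ≡ 9^98 (mod 197).
9^2 ≡ 81 (mod 197)
9^4 ≡ 60 (mod 197)
9^8 ≡ 54 (mod 197)
9^16 ≡ 158 (mod 197)
9^32 ≡ 142 (mod 197)
9^64 ≡ 70 (mod 197)
9^98 = 9^(64+32+2) ≡ 1 (mod 197).
Result is 1, so (9/197) = 1.

1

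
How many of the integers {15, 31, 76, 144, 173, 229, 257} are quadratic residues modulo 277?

(15/277) = -1 → non-residue.
(31/277) = -1 → non-residue.
(76/277) = +1 → QR.
(144/277) = +1 → QR.
(173/277) = -1 → non-residue.
(229/277) = +1 → QR.
(257/277) = -1 → non-residue.
Total quadratic residues among the 7: 3.

3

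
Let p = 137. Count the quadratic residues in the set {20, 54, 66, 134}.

0

(20/137) = -1 → non-residue.
(54/137) = -1 → non-residue.
(66/137) = -1 → non-residue.
(134/137) = -1 → non-residue.
Total quadratic residues among the 4: 0.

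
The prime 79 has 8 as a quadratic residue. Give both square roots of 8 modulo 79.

Since 79 ≡ 3 (mod 4), a square root of 8 is 8^((79+1)/4) = 8^20 mod 79.
Repeated squaring: 8^2≡64, 8^4≡67, 8^8≡65, 8^16≡38 (mod 79).
8^20 = 8^(16+4) ≡ 18 (mod 79).
Check: 18² = 324 ≡ 8 (mod 79). The two roots are 18 and 61.

18, 61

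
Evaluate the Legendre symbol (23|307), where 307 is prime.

-1

Reciprocity: 23 ≡ 3 and 307 ≡ 3 (mod 4), so (23/307) = −(307/23).
Reduce top mod 23: now compute (8/23).
Pull out 2^3: since 23 ≡ 7 (mod 8), (2/23) = +1, so (2/23)^3 = +1.
Reached (1/23) = 1. Collecting the sign flips along the way, the symbol is -1.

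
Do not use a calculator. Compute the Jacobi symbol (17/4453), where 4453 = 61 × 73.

Reciprocity: 17 ≡ 1 and 4453 ≡ 1 (mod 4), so (17/4453) = +(4453/17).
Reduce top mod 17: now compute (16/17).
Pull out 2^4: since 17 ≡ 1 (mod 8), (2/17) = +1, so (2/17)^4 = +1.
Reached (1/17) = 1. Collecting the sign flips along the way, the symbol is +1.

1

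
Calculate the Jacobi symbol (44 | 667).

1

Pull out 2^2: since 667 ≡ 3 (mod 8), (2/667) = -1, so (2/667)^2 = +1.
Reciprocity: 11 ≡ 3 and 667 ≡ 3 (mod 4), so (11/667) = −(667/11).
Reduce top mod 11: now compute (7/11).
Reciprocity: 7 ≡ 3 and 11 ≡ 3 (mod 4), so (7/11) = −(11/7).
Reduce top mod 7: now compute (4/7).
Pull out 2^2: since 7 ≡ 7 (mod 8), (2/7) = +1, so (2/7)^2 = +1.
Reached (1/7) = 1. Collecting the sign flips along the way, the symbol is +1.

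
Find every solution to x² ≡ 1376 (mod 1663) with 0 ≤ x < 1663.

Since 1663 ≡ 3 (mod 4), a square root of 1376 is 1376^((1663+1)/4) = 1376^416 mod 1663.
Repeated squaring: 1376^2≡882, 1376^4≡1303, 1376^8≡1549, 1376^16≡1355, 1376^32≡73, 1376^64≡340, 1376^128≡853, 1376^256≡878 (mod 1663).
1376^416 = 1376^(256+128+32) ≡ 1057 (mod 1663).
Check: 1057² = 1117249 ≡ 1376 (mod 1663). The two roots are 606 and 1057.

606, 1057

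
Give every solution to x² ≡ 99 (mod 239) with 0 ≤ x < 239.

Since 239 ≡ 3 (mod 4), a square root of 99 is 99^((239+1)/4) = 99^60 mod 239.
Repeated squaring: 99^2≡2, 99^4≡4, 99^8≡16, 99^16≡17, 99^32≡50 (mod 239).
99^60 = 99^(32+16+8+4) ≡ 147 (mod 239).
Check: 147² = 21609 ≡ 99 (mod 239). The two roots are 92 and 147.

92, 147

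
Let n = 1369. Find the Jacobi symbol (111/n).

Reciprocity: 111 ≡ 3 and 1369 ≡ 1 (mod 4), so (111/1369) = +(1369/111).
Reduce top mod 111: now compute (37/111).
Reciprocity: 37 ≡ 1 and 111 ≡ 3 (mod 4), so (37/111) = +(111/37).
Reduce top mod 37: now compute (0/37).
Top reduces to 0: gcd > 1, so the symbol is 0.

0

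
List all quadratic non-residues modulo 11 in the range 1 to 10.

Square k = 1,…,5 (k and 11−k give the same square):
1²=1, 2²=4, 3²=9, 4²≡5, 5²≡3 (mod 11).
The residues are {1, 3, 4, 5, 9}; the non-residues are the remaining 5 nonzero classes.

2 6 7 8 10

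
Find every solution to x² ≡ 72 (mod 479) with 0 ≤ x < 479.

164, 315

Since 479 ≡ 3 (mod 4), a square root of 72 is 72^((479+1)/4) = 72^120 mod 479.
Repeated squaring: 72^2≡394, 72^4≡40, 72^8≡163, 72^16≡224, 72^32≡360, 72^64≡270 (mod 479).
72^120 = 72^(64+32+16+8) ≡ 315 (mod 479).
Check: 315² = 99225 ≡ 72 (mod 479). The two roots are 164 and 315.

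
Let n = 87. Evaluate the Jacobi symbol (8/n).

Pull out 2^3: since 87 ≡ 7 (mod 8), (2/87) = +1, so (2/87)^3 = +1.
Reached (1/87) = 1. Collecting the sign flips along the way, the symbol is +1.

1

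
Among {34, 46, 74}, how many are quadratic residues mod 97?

(34/97) = -1 → non-residue.
(46/97) = -1 → non-residue.
(74/97) = -1 → non-residue.
Total quadratic residues among the 3: 0.

0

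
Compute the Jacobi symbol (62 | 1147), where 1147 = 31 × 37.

Pull out 2: since 1147 ≡ 3 (mod 8), (2/1147) = -1.
Reciprocity: 31 ≡ 3 and 1147 ≡ 3 (mod 4), so (31/1147) = −(1147/31).
Reduce top mod 31: now compute (0/31).
Top reduces to 0: gcd > 1, so the symbol is 0.

0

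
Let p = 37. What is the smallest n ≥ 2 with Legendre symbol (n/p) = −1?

(2/37) = −1, so 2 is the smallest positive non-residue mod 37.

2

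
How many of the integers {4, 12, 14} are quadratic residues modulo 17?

(4/17) = +1 → QR.
(12/17) = -1 → non-residue.
(14/17) = -1 → non-residue.
Total quadratic residues among the 3: 1.

1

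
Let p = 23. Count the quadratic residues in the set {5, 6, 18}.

2

(5/23) = -1 → non-residue.
(6/23) = +1 → QR.
(18/23) = +1 → QR.
Total quadratic residues among the 3: 2.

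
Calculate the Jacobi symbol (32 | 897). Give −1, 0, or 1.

1

Pull out 2^5: since 897 ≡ 1 (mod 8), (2/897) = +1, so (2/897)^5 = +1.
Reached (1/897) = 1. Collecting the sign flips along the way, the symbol is +1.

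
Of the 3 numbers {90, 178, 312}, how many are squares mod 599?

2

(90/599) = +1 → QR.
(178/599) = -1 → non-residue.
(312/599) = +1 → QR.
Total quadratic residues among the 3: 2.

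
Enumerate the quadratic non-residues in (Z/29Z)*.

Square k = 1,…,14 (k and 29−k give the same square):
1²=1, 2²=4, 3²=9, 4²=16, 5²=25, 6²≡7, 7²≡20, 8²≡6, 9²≡23, 10²≡13, 11²≡5, 12²≡28, 13²≡24, 14²≡22 (mod 29).
The residues are {1, 4, 5, 6, 7, 9, 13, 16, 20, 22, 23, 24, 25, 28}; the non-residues are the remaining 14 nonzero classes.

2, 3, 8, 10, 11, 12, 14, 15, 17, 18, 19, 21, 26, 27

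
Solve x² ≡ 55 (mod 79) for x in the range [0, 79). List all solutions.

Since 79 ≡ 3 (mod 4), a square root of 55 is 55^((79+1)/4) = 55^20 mod 79.
Repeated squaring: 55^2≡23, 55^4≡55, 55^8≡23, 55^16≡55 (mod 79).
55^20 = 55^(16+4) ≡ 23 (mod 79).
Check: 23² = 529 ≡ 55 (mod 79). The two roots are 23 and 56.

23, 56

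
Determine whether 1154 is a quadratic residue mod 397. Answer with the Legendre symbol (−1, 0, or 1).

First reduce: 1154 ≡ 360 (mod 397).
Pull out 2^3: since 397 ≡ 5 (mod 8), (2/397) = -1, so (2/397)^3 = -1.
Reciprocity: 45 ≡ 1 and 397 ≡ 1 (mod 4), so (45/397) = +(397/45).
Reduce top mod 45: now compute (37/45).
Reciprocity: 37 ≡ 1 and 45 ≡ 1 (mod 4), so (37/45) = +(45/37).
Reduce top mod 37: now compute (8/37).
Pull out 2^3: since 37 ≡ 5 (mod 8), (2/37) = -1, so (2/37)^3 = -1.
Reached (1/37) = 1. Collecting the sign flips along the way, the symbol is +1.

1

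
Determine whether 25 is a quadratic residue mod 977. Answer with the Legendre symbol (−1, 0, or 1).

Reciprocity: 25 ≡ 1 and 977 ≡ 1 (mod 4), so (25/977) = +(977/25).
Reduce top mod 25: now compute (2/25).
Pull out 2: since 25 ≡ 1 (mod 8), (2/25) = +1.
Reached (1/25) = 1. Collecting the sign flips along the way, the symbol is +1.

1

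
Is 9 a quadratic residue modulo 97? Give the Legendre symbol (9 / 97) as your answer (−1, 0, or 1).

Reciprocity: 9 ≡ 1 and 97 ≡ 1 (mod 4), so (9/97) = +(97/9).
Reduce top mod 9: now compute (7/9).
Reciprocity: 7 ≡ 3 and 9 ≡ 1 (mod 4), so (7/9) = +(9/7).
Reduce top mod 7: now compute (2/7).
Pull out 2: since 7 ≡ 7 (mod 8), (2/7) = +1.
Reached (1/7) = 1. Collecting the sign flips along the way, the symbol is +1.

1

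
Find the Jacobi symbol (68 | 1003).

Pull out 2^2: since 1003 ≡ 3 (mod 8), (2/1003) = -1, so (2/1003)^2 = +1.
Reciprocity: 17 ≡ 1 and 1003 ≡ 3 (mod 4), so (17/1003) = +(1003/17).
Reduce top mod 17: now compute (0/17).
Top reduces to 0: gcd > 1, so the symbol is 0.

0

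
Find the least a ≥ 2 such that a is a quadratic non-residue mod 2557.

2

(2/2557) = −1, so 2 is the smallest positive non-residue mod 2557.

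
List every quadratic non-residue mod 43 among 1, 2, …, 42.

2 3 5 7 8 12 18 19 20 22 26 27 28 29 30 32 33 34 37 39 42

Square k = 1,…,21 (k and 43−k give the same square):
1²=1, 2²=4, 3²=9, 4²=16, 5²=25, 6²=36, 7²≡6, 8²≡21, 9²≡38, 10²≡14, 11²≡35, 12²≡15, 13²≡40, 14²≡24, 15²≡10, 16²≡41, 17²≡31, 18²≡23, 19²≡17, 20²≡13, 21²≡11 (mod 43).
The residues are {1, 4, 6, 9, 10, 11, 13, 14, 15, 16, 17, 21, 23, 24, 25, 31, 35, 36, 38, 40, 41}; the non-residues are the remaining 21 nonzero classes.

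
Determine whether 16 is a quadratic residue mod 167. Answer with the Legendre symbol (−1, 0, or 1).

Pull out 2^4: since 167 ≡ 7 (mod 8), (2/167) = +1, so (2/167)^4 = +1.
Reached (1/167) = 1. Collecting the sign flips along the way, the symbol is +1.

1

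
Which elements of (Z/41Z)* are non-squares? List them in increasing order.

3, 6, 7, 11, 12, 13, 14, 15, 17, 19, 22, 24, 26, 27, 28, 29, 30, 34, 35, 38

Square k = 1,…,20 (k and 41−k give the same square):
1²=1, 2²=4, 3²=9, 4²=16, 5²=25, 6²=36, 7²≡8, 8²≡23, 9²≡40, 10²≡18, 11²≡39, 12²≡21, 13²≡5, 14²≡32, 15²≡20, 16²≡10, 17²≡2, 18²≡37, 19²≡33, 20²≡31 (mod 41).
The residues are {1, 2, 4, 5, 8, 9, 10, 16, 18, 20, 21, 23, 25, 31, 32, 33, 36, 37, 39, 40}; the non-residues are the remaining 20 nonzero classes.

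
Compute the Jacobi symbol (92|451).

Pull out 2^2: since 451 ≡ 3 (mod 8), (2/451) = -1, so (2/451)^2 = +1.
Reciprocity: 23 ≡ 3 and 451 ≡ 3 (mod 4), so (23/451) = −(451/23).
Reduce top mod 23: now compute (14/23).
Pull out 2: since 23 ≡ 7 (mod 8), (2/23) = +1.
Reciprocity: 7 ≡ 3 and 23 ≡ 3 (mod 4), so (7/23) = −(23/7).
Reduce top mod 7: now compute (2/7).
Pull out 2: since 7 ≡ 7 (mod 8), (2/7) = +1.
Reached (1/7) = 1. Collecting the sign flips along the way, the symbol is +1.

1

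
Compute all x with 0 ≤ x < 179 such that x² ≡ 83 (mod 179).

Since 179 ≡ 3 (mod 4), a square root of 83 is 83^((179+1)/4) = 83^45 mod 179.
Repeated squaring: 83^2≡87, 83^4≡51, 83^8≡95, 83^16≡75, 83^32≡76 (mod 179).
83^45 = 83^(32+8+4+1) ≡ 158 (mod 179).
Check: 158² = 24964 ≡ 83 (mod 179). The two roots are 21 and 158.

21, 158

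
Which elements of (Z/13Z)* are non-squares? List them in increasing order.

2 5 6 7 8 11

Square k = 1,…,6 (k and 13−k give the same square):
1²=1, 2²=4, 3²=9, 4²≡3, 5²≡12, 6²≡10 (mod 13).
The residues are {1, 3, 4, 9, 10, 12}; the non-residues are the remaining 6 nonzero classes.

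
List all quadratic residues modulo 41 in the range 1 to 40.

1,2,4,5,8,9,10,16,18,20,21,23,25,31,32,33,36,37,39,40

Square k = 1,…,20 (k and 41−k give the same square):
1²=1, 2²=4, 3²=9, 4²=16, 5²=25, 6²=36, 7²≡8, 8²≡23, 9²≡40, 10²≡18, 11²≡39, 12²≡21, 13²≡5, 14²≡32, 15²≡20, 16²≡10, 17²≡2, 18²≡37, 19²≡33, 20²≡31 (mod 41).
So the quadratic residues mod 41 are {1, 2, 4, 5, 8, 9, 10, 16, 18, 20, 21, 23, 25, 31, 32, 33, 36, 37, 39, 40}.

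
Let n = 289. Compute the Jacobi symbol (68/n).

Pull out 2^2: since 289 ≡ 1 (mod 8), (2/289) = +1, so (2/289)^2 = +1.
Reciprocity: 17 ≡ 1 and 289 ≡ 1 (mod 4), so (17/289) = +(289/17).
Reduce top mod 17: now compute (0/17).
Top reduces to 0: gcd > 1, so the symbol is 0.

0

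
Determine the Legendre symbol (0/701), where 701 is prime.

0

Top reduces to 0: gcd > 1, so the symbol is 0.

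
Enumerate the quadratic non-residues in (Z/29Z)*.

2, 3, 8, 10, 11, 12, 14, 15, 17, 18, 19, 21, 26, 27

Square k = 1,…,14 (k and 29−k give the same square):
1²=1, 2²=4, 3²=9, 4²=16, 5²=25, 6²≡7, 7²≡20, 8²≡6, 9²≡23, 10²≡13, 11²≡5, 12²≡28, 13²≡24, 14²≡22 (mod 29).
The residues are {1, 4, 5, 6, 7, 9, 13, 16, 20, 22, 23, 24, 25, 28}; the non-residues are the remaining 14 nonzero classes.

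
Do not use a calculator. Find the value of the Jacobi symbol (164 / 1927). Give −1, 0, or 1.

Pull out 2^2: since 1927 ≡ 7 (mod 8), (2/1927) = +1, so (2/1927)^2 = +1.
Reciprocity: 41 ≡ 1 and 1927 ≡ 3 (mod 4), so (41/1927) = +(1927/41).
Reduce top mod 41: now compute (0/41).
Top reduces to 0: gcd > 1, so the symbol is 0.

0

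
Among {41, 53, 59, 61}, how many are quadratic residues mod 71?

0

(41/71) = -1 → non-residue.
(53/71) = -1 → non-residue.
(59/71) = -1 → non-residue.
(61/71) = -1 → non-residue.
Total quadratic residues among the 4: 0.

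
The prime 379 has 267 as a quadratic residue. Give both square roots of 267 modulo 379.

159, 220

Since 379 ≡ 3 (mod 4), a square root of 267 is 267^((379+1)/4) = 267^95 mod 379.
Repeated squaring: 267^2≡37, 267^4≡232, 267^8≡6, 267^16≡36, 267^32≡159, 267^64≡267 (mod 379).
267^95 = 267^(64+16+8+4+2+1) ≡ 159 (mod 379).
Check: 159² = 25281 ≡ 267 (mod 379). The two roots are 159 and 220.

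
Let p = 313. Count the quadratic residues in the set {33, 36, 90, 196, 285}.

3

(33/313) = +1 → QR.
(36/313) = +1 → QR.
(90/313) = -1 → non-residue.
(196/313) = +1 → QR.
(285/313) = -1 → non-residue.
Total quadratic residues among the 5: 3.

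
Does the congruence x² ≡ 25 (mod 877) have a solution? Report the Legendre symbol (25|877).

1

Euler's criterion: (25/877) ≡ 25^438 (mod 877).
25^2 ≡ 625 (mod 877)
25^4 ≡ 360 (mod 877)
25^8 ≡ 681 (mod 877)
25^16 ≡ 705 (mod 877)
25^32 ≡ 643 (mod 877)
25^64 ≡ 382 (mod 877)
25^128 ≡ 342 (mod 877)
25^256 ≡ 323 (mod 877)
25^438 = 25^(256+128+32+16+4+2) ≡ 1 (mod 877).
Result is 1, so (25/877) = 1.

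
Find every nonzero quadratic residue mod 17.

1, 2, 4, 8, 9, 13, 15, 16

Square k = 1,…,8 (k and 17−k give the same square):
1²=1, 2²=4, 3²=9, 4²=16, 5²≡8, 6²≡2, 7²≡15, 8²≡13 (mod 17).
So the quadratic residues mod 17 are {1, 2, 4, 8, 9, 13, 15, 16}.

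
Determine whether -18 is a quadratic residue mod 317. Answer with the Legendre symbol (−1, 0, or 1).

-1

First reduce: -18 ≡ 299 (mod 317).
Reciprocity: 299 ≡ 3 and 317 ≡ 1 (mod 4), so (299/317) = +(317/299).
Reduce top mod 299: now compute (18/299).
Pull out 2: since 299 ≡ 3 (mod 8), (2/299) = -1.
Reciprocity: 9 ≡ 1 and 299 ≡ 3 (mod 4), so (9/299) = +(299/9).
Reduce top mod 9: now compute (2/9).
Pull out 2: since 9 ≡ 1 (mod 8), (2/9) = +1.
Reached (1/9) = 1. Collecting the sign flips along the way, the symbol is -1.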